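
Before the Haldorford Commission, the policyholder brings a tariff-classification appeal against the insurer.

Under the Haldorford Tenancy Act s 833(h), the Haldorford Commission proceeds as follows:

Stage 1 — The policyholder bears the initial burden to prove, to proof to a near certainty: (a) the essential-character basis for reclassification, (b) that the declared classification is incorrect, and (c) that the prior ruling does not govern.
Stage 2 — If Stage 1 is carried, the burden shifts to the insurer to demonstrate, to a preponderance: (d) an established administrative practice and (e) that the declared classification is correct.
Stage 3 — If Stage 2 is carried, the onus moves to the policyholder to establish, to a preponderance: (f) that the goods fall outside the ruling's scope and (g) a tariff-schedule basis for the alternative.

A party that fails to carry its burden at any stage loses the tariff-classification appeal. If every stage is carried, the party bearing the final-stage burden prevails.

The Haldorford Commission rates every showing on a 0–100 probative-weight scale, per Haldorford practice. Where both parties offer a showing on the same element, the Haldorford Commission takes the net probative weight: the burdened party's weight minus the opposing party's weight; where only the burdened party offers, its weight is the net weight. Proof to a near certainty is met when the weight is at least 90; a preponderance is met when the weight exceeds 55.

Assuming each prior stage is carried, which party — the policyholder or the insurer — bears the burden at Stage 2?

Stage 2's rule assigns the burden to the insurer (to a preponderance).

insurer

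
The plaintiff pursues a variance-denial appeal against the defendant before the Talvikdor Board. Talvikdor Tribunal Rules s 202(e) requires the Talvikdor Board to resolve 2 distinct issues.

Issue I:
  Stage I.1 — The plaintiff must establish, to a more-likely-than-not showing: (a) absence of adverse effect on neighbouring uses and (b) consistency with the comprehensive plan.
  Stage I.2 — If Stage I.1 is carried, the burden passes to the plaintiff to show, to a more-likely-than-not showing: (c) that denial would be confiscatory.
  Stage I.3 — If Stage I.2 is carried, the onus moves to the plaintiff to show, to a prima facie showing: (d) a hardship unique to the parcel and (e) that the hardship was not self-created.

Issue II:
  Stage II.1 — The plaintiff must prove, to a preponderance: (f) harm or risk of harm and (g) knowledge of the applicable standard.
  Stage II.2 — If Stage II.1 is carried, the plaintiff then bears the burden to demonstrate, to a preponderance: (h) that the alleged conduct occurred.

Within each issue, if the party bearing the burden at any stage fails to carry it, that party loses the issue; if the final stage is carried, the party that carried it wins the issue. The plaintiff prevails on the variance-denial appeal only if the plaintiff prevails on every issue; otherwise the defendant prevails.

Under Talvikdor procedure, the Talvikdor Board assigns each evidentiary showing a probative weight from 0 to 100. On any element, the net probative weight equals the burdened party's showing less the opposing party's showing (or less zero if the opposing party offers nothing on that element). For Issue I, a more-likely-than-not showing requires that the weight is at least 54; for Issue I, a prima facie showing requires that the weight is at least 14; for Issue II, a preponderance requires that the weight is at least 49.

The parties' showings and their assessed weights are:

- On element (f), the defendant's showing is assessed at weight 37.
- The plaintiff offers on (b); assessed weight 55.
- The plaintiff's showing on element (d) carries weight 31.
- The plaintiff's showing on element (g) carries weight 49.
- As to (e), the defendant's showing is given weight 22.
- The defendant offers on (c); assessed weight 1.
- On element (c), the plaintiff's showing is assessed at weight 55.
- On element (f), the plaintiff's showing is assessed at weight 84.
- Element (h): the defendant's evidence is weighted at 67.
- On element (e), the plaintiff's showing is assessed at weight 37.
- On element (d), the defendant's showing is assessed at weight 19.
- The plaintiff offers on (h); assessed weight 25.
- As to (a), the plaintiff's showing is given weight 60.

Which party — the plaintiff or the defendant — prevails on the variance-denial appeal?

— Issue I —
Stage I.1 (plaintiff, a more-likely-than-not showing, weight is at least 54): (a) 60 ≥ 54 — meets; (b) 55 ≥ 54 — meets.
  Stage I.1 carried; the burden remains with the plaintiff.
Stage I.2 (plaintiff, a more-likely-than-not showing, weight is at least 54): (c) net 55−1=54 ≥ 54 — meets.
  All elements met. The plaintiff retains the burden for Stage I.3.
Stage I.3 (plaintiff, a prima facie showing, weight is at least 14): (d) net 31−19=12 < 14 — fails; (e) net 37−22=15 ≥ 14 — meets.
  Not every element is met, so the plaintiff fails to carry Stage I.3.
The analysis ends at Stage I.3; the defendant prevails on this issue.
— Issue II —
At Stage II.1 the plaintiff must meet a preponderance (weight is at least 49): on (f) the weight is 84 less the opposing 37 gives net 47, < 49, so (f) does not meet the standard; on (g) the weight is 49, ≥ 49, so (g) meets the standard.
  Stage II.1 not carried; the plaintiff fails its burden.
The defendant prevails on this issue.
Per-issue: Issue I → defendant; Issue II → defendant. The plaintiff must prevail on every issue; overall, the defendant prevails.

defendant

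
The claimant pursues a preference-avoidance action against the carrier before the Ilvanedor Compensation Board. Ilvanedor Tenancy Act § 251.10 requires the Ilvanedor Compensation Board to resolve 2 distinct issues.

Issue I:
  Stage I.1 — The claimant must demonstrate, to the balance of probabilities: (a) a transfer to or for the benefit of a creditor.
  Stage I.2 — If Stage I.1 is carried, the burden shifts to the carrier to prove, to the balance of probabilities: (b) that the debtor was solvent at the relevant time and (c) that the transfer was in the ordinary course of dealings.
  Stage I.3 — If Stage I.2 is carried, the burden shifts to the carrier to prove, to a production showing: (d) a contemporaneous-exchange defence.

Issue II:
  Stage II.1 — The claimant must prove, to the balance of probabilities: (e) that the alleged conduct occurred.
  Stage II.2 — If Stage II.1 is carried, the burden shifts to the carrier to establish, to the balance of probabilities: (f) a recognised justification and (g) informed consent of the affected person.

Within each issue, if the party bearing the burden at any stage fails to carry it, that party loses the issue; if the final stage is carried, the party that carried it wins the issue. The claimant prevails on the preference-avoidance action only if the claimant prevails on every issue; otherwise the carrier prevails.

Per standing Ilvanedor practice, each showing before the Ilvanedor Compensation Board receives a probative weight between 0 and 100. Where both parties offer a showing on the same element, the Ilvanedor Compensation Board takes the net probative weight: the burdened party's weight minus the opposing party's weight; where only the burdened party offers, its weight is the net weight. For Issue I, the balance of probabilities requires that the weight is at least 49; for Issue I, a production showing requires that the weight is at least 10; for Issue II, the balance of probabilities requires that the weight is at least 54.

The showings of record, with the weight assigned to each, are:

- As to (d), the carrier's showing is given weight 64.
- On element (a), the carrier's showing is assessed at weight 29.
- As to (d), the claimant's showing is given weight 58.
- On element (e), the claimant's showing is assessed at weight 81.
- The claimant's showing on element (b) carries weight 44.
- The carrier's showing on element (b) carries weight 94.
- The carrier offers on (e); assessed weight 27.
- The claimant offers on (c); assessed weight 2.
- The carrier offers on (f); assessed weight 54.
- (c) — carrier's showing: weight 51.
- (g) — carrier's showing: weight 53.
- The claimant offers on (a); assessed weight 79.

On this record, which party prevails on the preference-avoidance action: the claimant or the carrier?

claimant

— Issue I —
Stage I.1 (claimant, the balance of probabilities, weight is at least 49): (a) net 79−29=50 ≥ 49 — meets.
  All elements met. The burden passes to the carrier.
Stage I.2 (carrier, the balance of probabilities, weight is at least 49): (b) net 94−44=50 ≥ 49 — meets; (c) net 51−2=49 ≥ 49 — meets.
  All elements met. The carrier retains the burden for Stage I.3.
Stage I.3 (carrier, a production showing, weight is at least 10): (d) net 64−58=6 < 10 — fails.
  The carrier does not carry Stage I.3.
So the claimant prevails on this issue.
— Issue II —
At Stage II.1 the claimant must meet the balance of probabilities (weight is at least 54): on (e) the weight is 81 less the opposing 27 gives net 54, ≥ 54, so (e) meets the standard.
  Stage II.1 carried; the burden shifts to the carrier.
At Stage II.2 the carrier must meet the balance of probabilities (weight is at least 54): on (f) the weight is 54, which does reach 54, so (f) meets the standard; on (g) the weight is 53, < 54, so (g) does not meet the standard.
  Not every element is met, so the carrier fails to carry Stage II.2.
The analysis ends at Stage II.2; the claimant prevails on this issue.
Per-issue: Issue I → claimant; Issue II → claimant. The claimant must prevail on every issue; overall, the claimant prevails.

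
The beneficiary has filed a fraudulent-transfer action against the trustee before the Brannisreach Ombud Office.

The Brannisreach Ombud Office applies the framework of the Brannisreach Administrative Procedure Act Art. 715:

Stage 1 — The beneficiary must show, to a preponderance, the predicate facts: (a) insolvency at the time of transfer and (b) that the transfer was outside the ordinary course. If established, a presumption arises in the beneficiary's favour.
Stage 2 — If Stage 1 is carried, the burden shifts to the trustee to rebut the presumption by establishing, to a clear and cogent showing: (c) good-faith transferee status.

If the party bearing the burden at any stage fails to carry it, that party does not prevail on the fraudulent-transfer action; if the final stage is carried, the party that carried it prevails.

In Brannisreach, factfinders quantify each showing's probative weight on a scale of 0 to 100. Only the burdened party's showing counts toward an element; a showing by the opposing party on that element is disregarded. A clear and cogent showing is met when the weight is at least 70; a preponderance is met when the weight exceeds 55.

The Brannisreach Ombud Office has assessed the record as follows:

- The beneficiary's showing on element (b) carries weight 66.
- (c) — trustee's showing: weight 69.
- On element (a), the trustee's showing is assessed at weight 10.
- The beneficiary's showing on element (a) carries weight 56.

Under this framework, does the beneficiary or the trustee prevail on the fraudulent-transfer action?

beneficiary

Stage 1 (beneficiary, a preponderance, weight exceeds 55): (a) 56 (trustee's 10 disregarded) > 55 — meets; (b) 66 > 55 — meets.
  All elements met. The burden passes to the trustee.
Stage 2 (trustee, a clear and cogent showing, weight is at least 70): (c) 69 < 70 — fails.
  Not every element is met, so the trustee fails to carry Stage 2.
So the beneficiary prevails.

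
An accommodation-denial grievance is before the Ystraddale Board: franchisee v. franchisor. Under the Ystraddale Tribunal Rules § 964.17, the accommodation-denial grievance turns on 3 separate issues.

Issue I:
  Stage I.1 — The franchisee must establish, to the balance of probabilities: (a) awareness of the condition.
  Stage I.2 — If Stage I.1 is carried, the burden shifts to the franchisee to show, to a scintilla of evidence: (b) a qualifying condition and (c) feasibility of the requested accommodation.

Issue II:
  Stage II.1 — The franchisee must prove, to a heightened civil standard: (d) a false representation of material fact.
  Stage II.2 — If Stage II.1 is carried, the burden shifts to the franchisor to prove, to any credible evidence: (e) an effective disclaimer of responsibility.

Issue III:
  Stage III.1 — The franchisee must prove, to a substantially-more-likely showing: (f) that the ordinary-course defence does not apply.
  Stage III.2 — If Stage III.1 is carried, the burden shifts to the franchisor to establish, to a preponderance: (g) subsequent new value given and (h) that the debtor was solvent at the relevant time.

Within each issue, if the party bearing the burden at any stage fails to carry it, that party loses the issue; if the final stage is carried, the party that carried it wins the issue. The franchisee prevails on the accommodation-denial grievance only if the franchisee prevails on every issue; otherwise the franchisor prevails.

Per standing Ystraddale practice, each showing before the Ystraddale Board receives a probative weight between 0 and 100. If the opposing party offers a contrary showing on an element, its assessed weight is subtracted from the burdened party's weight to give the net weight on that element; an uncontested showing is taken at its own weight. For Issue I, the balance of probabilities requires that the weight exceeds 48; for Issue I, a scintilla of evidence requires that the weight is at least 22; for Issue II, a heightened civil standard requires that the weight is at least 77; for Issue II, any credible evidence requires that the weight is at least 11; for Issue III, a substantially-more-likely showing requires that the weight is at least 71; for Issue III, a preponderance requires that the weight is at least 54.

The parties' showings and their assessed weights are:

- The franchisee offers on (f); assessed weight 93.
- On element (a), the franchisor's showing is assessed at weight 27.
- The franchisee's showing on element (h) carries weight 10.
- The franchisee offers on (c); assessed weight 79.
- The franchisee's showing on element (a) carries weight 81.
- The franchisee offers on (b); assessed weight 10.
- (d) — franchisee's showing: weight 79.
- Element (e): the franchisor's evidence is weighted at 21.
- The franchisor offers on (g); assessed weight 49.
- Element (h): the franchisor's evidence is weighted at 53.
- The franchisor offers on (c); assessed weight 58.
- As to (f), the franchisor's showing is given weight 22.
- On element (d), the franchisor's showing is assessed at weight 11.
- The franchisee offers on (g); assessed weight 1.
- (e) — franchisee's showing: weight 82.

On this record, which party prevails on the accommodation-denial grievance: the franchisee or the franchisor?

— Issue I —
Stage I.1 — burden on franchisee; standard: the balance of probabilities (weight exceeds 48).
    (a): 81 − 27 = 54 > 48 [met]
  Stage I.1 is satisfied; the franchisee continues to bear the burden.
Stage I.2 — burden on franchisee; standard: a scintilla of evidence (weight is at least 22).
    (b): 10 < 22 [not met]
    (c): 79 − 58 = 21 < 22 [not met]
  Not every element is met, so the franchisee fails to carry Stage I.2.
So the franchisor prevails on this issue.
— Issue II —
At Stage II.1 the franchisee must meet a heightened civil standard (weight is at least 77): on (d) the weight is 79 less the opposing 11 gives net 68, < 77, so (d) does not meet the standard.
  Not every element is met, so the franchisee fails to carry Stage II.1.
The analysis ends at Stage II.1; the franchisor prevails on this issue.
— Issue III —
At Stage III.1 the franchisee must meet a substantially-more-likely showing (weight is at least 71): on (f) the weight is 93 less the opposing 22 gives net 71, which does reach 71, so (f) meets the standard.
  Stage III.1 carried; the burden shifts to the franchisor.
At Stage III.2 the franchisor must meet a preponderance (weight is at least 54): on (g) the weight is 49 less the opposing 1 gives net 48, < 54, so (g) does not meet the standard; on (h) the weight is 53 less the opposing 10 gives net 43, which does not reach 54, so (h) does not meet the standard.
  Not every element is met, so the franchisor fails to carry Stage III.2.
The franchisee prevails on this issue.
Per-issue: Issue I → franchisor; Issue II → franchisor; Issue III → franchisee. The franchisee must prevail on every issue; overall, the franchisor prevails.

franchisor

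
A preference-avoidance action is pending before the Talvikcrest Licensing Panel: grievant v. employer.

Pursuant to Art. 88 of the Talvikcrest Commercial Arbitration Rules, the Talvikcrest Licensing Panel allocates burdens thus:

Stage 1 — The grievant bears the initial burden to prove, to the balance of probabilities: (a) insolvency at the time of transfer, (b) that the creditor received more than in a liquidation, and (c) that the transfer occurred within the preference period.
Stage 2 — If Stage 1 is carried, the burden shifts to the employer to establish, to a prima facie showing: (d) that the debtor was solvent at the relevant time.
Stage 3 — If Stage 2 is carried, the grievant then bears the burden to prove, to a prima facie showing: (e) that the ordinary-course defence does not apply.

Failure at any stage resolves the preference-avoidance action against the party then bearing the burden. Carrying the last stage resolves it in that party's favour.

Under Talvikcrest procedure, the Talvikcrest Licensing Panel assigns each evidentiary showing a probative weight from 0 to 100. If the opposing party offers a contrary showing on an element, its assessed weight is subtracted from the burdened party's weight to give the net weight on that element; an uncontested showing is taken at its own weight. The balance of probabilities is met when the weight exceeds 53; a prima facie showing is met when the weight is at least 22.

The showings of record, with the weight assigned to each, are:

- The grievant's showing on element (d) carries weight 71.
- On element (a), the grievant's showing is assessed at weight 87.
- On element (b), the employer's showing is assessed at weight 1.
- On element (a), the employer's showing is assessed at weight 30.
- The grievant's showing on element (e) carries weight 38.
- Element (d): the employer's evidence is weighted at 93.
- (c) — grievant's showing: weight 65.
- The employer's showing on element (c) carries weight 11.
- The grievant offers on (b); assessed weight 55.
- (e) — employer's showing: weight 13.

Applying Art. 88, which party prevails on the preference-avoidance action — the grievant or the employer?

grievant

Stage 1 (grievant, the balance of probabilities, weight exceeds 53): (a) net 87−30=57 > 53 — meets; (b) net 55−1=54 > 53 — meets; (c) net 65−11=54 > 53 — meets.
  The grievant carries Stage 1; the employer now bears the burden.
Stage 2 (employer, a prima facie showing, weight is at least 22): (d) net 93−71=22 ≥ 22 — meets.
  The employer carries Stage 2; the grievant now bears the burden.
Stage 3 (grievant, a prima facie showing, weight is at least 22): (e) net 38−13=25 ≥ 22 — meets.
  Stage 3 carried; the final stage is satisfied.
Every stage carried; the grievant prevails.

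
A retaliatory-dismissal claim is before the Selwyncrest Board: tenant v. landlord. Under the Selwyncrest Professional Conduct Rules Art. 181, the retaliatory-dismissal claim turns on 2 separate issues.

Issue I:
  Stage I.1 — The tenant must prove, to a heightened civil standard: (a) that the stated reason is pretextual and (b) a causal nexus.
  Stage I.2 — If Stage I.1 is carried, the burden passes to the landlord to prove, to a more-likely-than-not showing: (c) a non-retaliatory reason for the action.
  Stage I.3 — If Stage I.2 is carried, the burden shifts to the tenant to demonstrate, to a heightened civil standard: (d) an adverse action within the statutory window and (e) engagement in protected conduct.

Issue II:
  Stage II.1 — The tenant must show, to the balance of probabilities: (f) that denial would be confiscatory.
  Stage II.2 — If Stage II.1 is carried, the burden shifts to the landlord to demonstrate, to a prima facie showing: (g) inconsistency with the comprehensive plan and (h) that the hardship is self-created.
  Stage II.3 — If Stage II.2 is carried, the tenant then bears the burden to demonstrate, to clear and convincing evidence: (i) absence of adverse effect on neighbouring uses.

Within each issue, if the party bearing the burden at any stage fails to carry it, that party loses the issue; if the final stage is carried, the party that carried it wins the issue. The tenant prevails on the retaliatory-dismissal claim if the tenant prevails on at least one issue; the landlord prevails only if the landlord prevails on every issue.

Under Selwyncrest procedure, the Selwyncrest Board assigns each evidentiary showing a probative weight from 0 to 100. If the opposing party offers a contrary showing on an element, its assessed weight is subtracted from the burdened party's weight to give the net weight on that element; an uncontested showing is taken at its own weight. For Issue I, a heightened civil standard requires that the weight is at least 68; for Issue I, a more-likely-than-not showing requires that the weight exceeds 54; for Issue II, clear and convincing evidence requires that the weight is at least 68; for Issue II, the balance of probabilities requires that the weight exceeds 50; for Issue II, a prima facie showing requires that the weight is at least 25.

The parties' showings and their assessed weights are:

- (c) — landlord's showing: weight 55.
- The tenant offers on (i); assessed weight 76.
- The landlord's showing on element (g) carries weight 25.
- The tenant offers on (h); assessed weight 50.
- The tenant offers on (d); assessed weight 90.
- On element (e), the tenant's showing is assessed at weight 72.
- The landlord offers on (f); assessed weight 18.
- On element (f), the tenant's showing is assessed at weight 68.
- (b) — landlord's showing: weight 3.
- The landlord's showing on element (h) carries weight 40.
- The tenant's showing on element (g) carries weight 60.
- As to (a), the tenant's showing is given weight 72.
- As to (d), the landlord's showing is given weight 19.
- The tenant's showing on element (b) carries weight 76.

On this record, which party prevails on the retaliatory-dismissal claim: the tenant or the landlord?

tenant

— Issue I —
At Stage I.1 the tenant must meet a heightened civil standard (weight is at least 68): on (a) the weight is 72, which does reach 68, so (a) meets the standard; on (b) the weight is 76 less the opposing 3 gives net 73, which does reach 68, so (b) meets the standard.
  Stage I.1 carried; the burden shifts to the landlord.
At Stage I.2 the landlord must meet a more-likely-than-not showing (weight exceeds 54): on (c) the weight is 55, which does exceed 54, so (c) meets the standard.
  Stage I.2 carried; the burden shifts to the tenant.
At Stage I.3 the tenant must meet a heightened civil standard (weight is at least 68): on (d) the weight is 90 less the opposing 19 gives net 71, which does reach 68, so (d) meets the standard; on (e) the weight is 72, which does reach 68, so (e) meets the standard.
  Stage I.3 carried; the final stage is satisfied.
With every stage satisfied, the tenant prevails on this issue.
— Issue II —
Stage II.1 (tenant, the balance of probabilities, weight exceeds 50): (f) net 68−18=50 ≤ 50 — fails.
  The tenant does not carry Stage II.1.
The analysis ends at Stage II.1; the landlord prevails on this issue.
Per-issue: Issue I → tenant; Issue II → landlord. The tenant must prevail on at least one issue; overall, the tenant prevails.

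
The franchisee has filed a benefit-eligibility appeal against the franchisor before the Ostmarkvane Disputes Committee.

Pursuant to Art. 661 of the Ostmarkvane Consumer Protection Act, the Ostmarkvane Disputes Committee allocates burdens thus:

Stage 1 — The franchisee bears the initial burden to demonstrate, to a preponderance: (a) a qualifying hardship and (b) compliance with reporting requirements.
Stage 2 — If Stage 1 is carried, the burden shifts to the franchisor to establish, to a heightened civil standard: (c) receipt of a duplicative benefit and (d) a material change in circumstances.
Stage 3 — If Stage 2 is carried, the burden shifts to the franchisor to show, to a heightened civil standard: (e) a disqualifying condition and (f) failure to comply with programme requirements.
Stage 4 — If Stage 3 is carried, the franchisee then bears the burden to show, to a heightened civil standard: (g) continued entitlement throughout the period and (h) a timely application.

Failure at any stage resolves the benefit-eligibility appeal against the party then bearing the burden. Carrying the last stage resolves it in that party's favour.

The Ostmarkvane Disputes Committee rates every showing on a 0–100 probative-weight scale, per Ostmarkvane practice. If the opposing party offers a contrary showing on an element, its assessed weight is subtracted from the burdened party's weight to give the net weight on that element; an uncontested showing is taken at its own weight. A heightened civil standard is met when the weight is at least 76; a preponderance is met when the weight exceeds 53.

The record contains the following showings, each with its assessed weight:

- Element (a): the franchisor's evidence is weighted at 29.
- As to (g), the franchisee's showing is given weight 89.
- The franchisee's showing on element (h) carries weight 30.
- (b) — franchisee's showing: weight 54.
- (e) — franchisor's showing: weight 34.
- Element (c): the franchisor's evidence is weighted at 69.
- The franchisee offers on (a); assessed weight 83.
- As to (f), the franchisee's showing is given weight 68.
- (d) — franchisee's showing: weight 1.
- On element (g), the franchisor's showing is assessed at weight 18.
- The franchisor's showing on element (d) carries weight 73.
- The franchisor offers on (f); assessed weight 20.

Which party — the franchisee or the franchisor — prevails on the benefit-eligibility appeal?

Stage 1 — burden on franchisee; standard: a preponderance (weight exceeds 53).
    (a): 83 − 29 = 54 > 53 [met]
    (b): 54 > 53 [met]
  Stage 1 carried; the burden shifts to the franchisor.
Stage 2 — burden on franchisor; standard: a heightened civil standard (weight is at least 76).
    (c): 69 < 76 [not met]
    (d): 73 − 1 = 72 < 76 [not met]
  Stage 2 not carried; the franchisor fails its burden.
The analysis ends at Stage 2; the franchisee prevails.

franchisee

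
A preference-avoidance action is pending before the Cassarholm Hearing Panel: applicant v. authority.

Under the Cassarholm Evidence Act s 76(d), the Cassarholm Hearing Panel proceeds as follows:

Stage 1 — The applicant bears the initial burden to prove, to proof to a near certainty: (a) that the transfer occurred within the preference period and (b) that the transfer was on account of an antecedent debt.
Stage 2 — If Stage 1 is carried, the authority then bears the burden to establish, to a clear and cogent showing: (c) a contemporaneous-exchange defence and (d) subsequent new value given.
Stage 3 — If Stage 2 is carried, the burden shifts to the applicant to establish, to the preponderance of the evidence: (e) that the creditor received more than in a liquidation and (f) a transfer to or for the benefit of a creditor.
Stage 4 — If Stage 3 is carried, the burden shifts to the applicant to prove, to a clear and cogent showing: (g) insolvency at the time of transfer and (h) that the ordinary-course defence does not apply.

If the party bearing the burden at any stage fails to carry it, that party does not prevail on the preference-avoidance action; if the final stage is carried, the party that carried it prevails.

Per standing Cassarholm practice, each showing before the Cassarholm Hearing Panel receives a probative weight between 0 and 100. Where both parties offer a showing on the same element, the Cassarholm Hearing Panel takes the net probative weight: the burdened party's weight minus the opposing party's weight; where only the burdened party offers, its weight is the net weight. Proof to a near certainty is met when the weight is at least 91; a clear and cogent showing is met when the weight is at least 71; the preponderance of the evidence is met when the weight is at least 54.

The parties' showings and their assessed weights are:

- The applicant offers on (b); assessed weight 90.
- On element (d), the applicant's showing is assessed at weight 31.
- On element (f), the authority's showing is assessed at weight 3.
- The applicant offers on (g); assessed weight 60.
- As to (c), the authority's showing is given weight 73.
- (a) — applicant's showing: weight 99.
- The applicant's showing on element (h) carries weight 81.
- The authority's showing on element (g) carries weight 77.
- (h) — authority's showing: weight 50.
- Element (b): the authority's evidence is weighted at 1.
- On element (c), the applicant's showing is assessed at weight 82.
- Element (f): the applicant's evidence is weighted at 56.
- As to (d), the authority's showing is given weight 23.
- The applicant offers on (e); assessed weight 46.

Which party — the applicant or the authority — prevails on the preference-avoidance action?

Stage 1 (applicant, proof to a near certainty, weight is at least 91): (a) 99 ≥ 91 — meets; (b) net 90−1=89 < 91 — fails.
  Stage 1 not carried; the applicant fails its burden.
The authority prevails.

authority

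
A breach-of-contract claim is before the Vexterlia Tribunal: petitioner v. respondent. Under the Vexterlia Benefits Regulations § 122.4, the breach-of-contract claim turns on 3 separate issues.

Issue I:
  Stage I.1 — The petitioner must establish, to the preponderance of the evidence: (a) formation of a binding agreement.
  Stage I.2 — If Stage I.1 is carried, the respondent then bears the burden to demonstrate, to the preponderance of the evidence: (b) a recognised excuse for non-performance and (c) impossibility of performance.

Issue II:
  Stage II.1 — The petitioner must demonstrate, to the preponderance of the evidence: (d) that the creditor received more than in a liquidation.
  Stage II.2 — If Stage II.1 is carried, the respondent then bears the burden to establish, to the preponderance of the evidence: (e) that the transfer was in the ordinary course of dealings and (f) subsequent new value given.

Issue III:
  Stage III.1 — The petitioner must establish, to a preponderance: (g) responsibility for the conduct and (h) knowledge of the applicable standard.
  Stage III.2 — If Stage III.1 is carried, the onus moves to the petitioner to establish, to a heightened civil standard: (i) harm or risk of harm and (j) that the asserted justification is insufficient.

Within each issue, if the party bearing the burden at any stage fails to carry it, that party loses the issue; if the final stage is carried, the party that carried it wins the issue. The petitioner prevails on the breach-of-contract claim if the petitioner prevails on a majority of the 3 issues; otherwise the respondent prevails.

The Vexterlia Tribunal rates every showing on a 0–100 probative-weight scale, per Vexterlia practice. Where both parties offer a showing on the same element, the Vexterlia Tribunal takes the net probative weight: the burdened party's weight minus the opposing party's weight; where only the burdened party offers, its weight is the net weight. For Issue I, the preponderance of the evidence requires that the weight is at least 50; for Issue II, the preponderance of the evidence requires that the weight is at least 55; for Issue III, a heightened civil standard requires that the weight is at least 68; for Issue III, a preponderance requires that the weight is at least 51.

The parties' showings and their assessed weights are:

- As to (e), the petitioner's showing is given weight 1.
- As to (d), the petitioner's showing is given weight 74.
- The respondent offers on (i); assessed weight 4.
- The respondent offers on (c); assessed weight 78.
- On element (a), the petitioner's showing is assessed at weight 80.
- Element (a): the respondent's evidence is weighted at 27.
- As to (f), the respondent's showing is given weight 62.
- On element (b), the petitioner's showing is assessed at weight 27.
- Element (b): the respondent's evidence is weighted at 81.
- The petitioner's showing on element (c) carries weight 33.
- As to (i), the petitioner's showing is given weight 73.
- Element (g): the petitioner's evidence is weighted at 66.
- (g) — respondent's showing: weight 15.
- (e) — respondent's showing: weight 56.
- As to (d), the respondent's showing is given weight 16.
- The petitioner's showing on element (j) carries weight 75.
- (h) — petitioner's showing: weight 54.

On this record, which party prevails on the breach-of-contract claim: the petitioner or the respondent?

— Issue I —
Stage I.1 (petitioner, the preponderance of the evidence, weight is at least 50): (a) net 80−27=53 ≥ 50 — meets.
  Stage I.1 is satisfied; the onus moves to the respondent.
Stage I.2 (respondent, the preponderance of the evidence, weight is at least 50): (b) net 81−27=54 ≥ 50 — meets; (c) net 78−33=45 < 50 — fails.
  Stage I.2 not carried; the respondent fails its burden.
So the petitioner prevails on this issue.
— Issue II —
Stage II.1 (petitioner, the preponderance of the evidence, weight is at least 55): (d) net 74−16=58 ≥ 55 — meets.
  All elements met. The burden passes to the respondent.
Stage II.2 (respondent, the preponderance of the evidence, weight is at least 55): (e) net 56−1=55 ≥ 55 — meets; (f) 62 ≥ 55 — meets.
  The respondent carries the last stage.
Every stage carried; the respondent prevails on this issue.
— Issue III —
At Stage III.1 the petitioner must meet a preponderance (weight is at least 51): on (g) the weight is 66 less the opposing 15 gives net 51, ≥ 51, so (g) meets the standard; on (h) the weight is 54, ≥ 51, so (h) meets the standard.
  Stage III.1 carried; the burden remains with the petitioner.
At Stage III.2 the petitioner must meet a heightened civil standard (weight is at least 68): on (i) the weight is 73 less the opposing 4 gives net 69, ≥ 68, so (i) meets the standard; on (j) the weight is 75, ≥ 68, so (j) meets the standard.
  The petitioner carries the last stage.
Every stage carried; the petitioner prevails on this issue.
Per-issue: Issue I → petitioner; Issue II → respondent; Issue III → petitioner. The petitioner must prevail on a majority of issues; overall, the petitioner prevails.

petitioner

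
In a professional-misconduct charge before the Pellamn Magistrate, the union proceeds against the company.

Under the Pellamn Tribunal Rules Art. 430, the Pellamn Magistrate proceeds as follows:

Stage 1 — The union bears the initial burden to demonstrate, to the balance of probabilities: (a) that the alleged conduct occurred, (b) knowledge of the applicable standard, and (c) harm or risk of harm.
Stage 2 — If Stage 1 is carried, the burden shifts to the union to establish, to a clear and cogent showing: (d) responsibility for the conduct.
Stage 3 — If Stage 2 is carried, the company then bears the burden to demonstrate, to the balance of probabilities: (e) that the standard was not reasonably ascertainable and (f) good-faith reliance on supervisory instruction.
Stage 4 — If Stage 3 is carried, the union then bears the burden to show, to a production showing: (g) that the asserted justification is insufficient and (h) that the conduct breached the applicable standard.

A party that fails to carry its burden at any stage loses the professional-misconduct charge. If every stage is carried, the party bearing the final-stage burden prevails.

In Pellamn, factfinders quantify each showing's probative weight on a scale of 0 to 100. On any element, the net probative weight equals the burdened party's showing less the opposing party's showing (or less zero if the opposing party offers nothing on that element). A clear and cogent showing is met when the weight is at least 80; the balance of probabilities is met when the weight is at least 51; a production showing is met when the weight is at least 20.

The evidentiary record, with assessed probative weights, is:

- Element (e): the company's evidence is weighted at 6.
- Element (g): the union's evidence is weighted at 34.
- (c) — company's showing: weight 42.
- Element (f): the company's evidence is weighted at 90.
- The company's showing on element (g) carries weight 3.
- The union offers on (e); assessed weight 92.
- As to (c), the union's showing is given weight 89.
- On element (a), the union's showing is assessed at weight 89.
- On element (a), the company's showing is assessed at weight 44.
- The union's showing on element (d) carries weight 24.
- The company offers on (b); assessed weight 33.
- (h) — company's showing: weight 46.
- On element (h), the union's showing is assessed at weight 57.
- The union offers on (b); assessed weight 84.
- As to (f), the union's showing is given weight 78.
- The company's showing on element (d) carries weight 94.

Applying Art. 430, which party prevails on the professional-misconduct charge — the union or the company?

Stage 1 — burden on union; standard: the balance of probabilities (weight is at least 51).
    (a): 89 − 44 = 45 < 51 [not met]
    (b): 84 − 33 = 51 ≥ 51 [met]
    (c): 89 − 42 = 47 < 51 [not met]
  Not every element is met, so the union fails to carry Stage 1.
The analysis ends at Stage 1; the company prevails.

company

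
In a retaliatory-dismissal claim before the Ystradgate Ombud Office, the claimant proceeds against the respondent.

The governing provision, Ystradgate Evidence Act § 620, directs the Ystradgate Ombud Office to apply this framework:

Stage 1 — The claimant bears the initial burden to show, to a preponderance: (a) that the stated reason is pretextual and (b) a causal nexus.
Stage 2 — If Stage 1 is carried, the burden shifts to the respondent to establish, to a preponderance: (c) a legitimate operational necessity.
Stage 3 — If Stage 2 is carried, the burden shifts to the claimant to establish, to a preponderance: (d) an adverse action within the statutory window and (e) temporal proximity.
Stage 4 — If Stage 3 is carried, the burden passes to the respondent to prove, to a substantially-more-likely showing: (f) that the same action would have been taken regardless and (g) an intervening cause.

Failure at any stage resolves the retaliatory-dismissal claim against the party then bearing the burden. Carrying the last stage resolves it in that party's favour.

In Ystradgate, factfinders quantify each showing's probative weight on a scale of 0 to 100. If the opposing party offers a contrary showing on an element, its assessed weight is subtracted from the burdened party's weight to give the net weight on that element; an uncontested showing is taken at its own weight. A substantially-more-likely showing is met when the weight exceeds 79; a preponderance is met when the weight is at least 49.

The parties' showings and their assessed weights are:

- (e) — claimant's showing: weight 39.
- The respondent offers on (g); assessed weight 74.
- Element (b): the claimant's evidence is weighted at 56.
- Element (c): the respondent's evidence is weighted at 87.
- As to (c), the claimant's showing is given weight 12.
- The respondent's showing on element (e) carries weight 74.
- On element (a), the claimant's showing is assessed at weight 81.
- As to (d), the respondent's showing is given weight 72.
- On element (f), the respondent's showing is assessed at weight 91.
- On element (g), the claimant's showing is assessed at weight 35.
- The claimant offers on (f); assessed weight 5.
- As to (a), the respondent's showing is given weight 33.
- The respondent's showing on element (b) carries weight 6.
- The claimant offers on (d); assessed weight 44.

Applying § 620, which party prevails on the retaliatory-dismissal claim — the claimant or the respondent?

At Stage 1 the claimant must meet a preponderance (weight is at least 49): on (a) the weight is 81 less the opposing 33 gives net 48, < 49, so (a) does not meet the standard; on (b) the weight is 56 less the opposing 6 gives net 50, which does reach 49, so (b) meets the standard.
  Stage 1 not carried; the claimant fails its burden.
The analysis ends at Stage 1; the respondent prevails.

respondent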